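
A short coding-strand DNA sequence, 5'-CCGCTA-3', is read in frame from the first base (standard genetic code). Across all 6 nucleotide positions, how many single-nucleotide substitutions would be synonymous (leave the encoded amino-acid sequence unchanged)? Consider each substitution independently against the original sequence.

7

Codon 1 (CCG, Pro): 3 synonymous substitutions.
Codon 2 (CTA, Leu): 4 synonymous substitutions.
Total: 3 + 4 = 7.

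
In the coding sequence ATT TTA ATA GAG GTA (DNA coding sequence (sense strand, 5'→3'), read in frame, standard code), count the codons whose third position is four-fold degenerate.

1

Codon 1 ATT (Ile): third position 3-fold.
Codon 2 TTA (Leu): third position 2-fold.
Codon 3 ATA (Ile): third position 3-fold.
Codon 4 GAG (Glu): third position 2-fold.
Codon 5 GTA (Val): third position 4-fold.
Four-fold degenerate third positions: 1.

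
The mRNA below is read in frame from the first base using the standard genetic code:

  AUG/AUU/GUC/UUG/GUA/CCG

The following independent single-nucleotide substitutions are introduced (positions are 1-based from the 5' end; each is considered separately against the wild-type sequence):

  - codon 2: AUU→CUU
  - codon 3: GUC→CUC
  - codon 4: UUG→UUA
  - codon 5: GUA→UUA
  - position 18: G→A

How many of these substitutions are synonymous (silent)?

2

Codon 2: AUU (Ile) → CUU (Leu) — missense.
Codon 3: GUC (Val) → CUC (Leu) — missense.
Codon 4: UUG (Leu) → UUA (Leu) — synonymous.
Codon 5: GUA (Val) → UUA (Leu) — missense.
Codon 6: CCG (Pro) → CCA (Pro) — synonymous.
Synonymous: 2 of 5.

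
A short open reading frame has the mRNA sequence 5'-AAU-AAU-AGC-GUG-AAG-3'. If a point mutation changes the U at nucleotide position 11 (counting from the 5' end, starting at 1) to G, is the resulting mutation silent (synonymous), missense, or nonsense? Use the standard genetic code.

Position 11 falls in codon 4: GUG → Val.
After the substitution the codon is GGG → Gly.
Val ≠ Gly, so this is a missense mutation.

missense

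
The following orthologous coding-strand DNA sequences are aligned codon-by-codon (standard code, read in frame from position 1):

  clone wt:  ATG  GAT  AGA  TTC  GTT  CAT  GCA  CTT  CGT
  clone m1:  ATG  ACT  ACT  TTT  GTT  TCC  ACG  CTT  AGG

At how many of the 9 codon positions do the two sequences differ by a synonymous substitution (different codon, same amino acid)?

Codon 1: ATG Met / ATG Met — identical.
Codon 2: GAT Asp / ACT Thr — nonsynonymous.
Codon 3: AGA Arg / ACT Thr — nonsynonymous.
Codon 4: TTC Phe / TTT Phe — synonymous.
Codon 5: GTT Val / GTT Val — identical.
Codon 6: CAT His / TCC Ser — nonsynonymous.
Codon 7: GCA Ala / ACG Thr — nonsynonymous.
Codon 8: CTT Leu / CTT Leu — identical.
Codon 9: CGT Arg / AGG Arg — synonymous.
Synonymous differences: 2.

2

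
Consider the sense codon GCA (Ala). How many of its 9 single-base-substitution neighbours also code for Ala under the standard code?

3

Position 1: none → 0 synonymous.
Position 2: none → 0 synonymous.
Position 3: GCT, GCC, GCG → 3 synonymous.
Total: 0 + 0 + 3 = 3.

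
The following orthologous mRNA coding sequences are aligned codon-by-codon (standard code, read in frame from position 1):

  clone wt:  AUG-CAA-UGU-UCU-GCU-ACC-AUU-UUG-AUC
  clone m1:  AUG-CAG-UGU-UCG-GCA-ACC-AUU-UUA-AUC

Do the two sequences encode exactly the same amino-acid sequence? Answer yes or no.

yes

Codon 1: AUG Met / AUG Met — identical.
Codon 2: CAA Gln / CAG Gln — synonymous.
Codon 3: UGU Cys / UGU Cys — identical.
Codon 4: UCU Ser / UCG Ser — synonymous.
Codon 5: GCU Ala / GCA Ala — synonymous.
Codon 6: ACC Thr / ACC Thr — identical.
Codon 7: AUU Ile / AUU Ile — identical.
Codon 8: UUG Leu / UUA Leu — synonymous.
Codon 9: AUC Ile / AUC Ile — identical.
Nonsynonymous differences: 0 → same protein.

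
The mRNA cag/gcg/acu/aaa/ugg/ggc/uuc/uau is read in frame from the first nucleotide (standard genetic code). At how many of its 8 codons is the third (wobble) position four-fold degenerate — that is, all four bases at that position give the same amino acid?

Codon 1 CAG (Gln): third position 2-fold.
Codon 2 GCG (Ala): third position 4-fold.
Codon 3 ACU (Thr): third position 4-fold.
Codon 4 AAA (Lys): third position 2-fold.
Codon 5 UGG (Trp): third position 1-fold.
Codon 6 GGC (Gly): third position 4-fold.
Codon 7 UUC (Phe): third position 2-fold.
Codon 8 UAU (Tyr): third position 2-fold.
Four-fold degenerate third positions: 3.

3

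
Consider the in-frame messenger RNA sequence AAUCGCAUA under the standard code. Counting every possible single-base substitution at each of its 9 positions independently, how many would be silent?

Codon 1 (AAU, Asn): 1 synonymous substitution.
Codon 2 (CGC, Arg): 3 synonymous substitutions.
Codon 3 (AUA, Ile): 2 synonymous substitutions.
Total: 1 + 3 + 2 = 6.

6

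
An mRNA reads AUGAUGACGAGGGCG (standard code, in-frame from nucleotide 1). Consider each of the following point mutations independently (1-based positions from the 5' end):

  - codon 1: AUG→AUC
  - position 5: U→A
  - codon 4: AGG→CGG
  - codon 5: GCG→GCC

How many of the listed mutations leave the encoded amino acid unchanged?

2

Codon 1: AUG (Met) → AUC (Ile) — missense.
Codon 2: AUG (Met) → AAG (Lys) — missense.
Codon 4: AGG (Arg) → CGG (Arg) — synonymous.
Codon 5: GCG (Ala) → GCC (Ala) — synonymous.
Synonymous: 2 of 4.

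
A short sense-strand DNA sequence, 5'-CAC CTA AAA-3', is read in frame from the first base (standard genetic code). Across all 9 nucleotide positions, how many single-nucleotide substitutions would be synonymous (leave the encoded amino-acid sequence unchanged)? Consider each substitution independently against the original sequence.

Codon 1 (CAC, His): 1 synonymous substitution.
Codon 2 (CTA, Leu): 4 synonymous substitutions.
Codon 3 (AAA, Lys): 1 synonymous substitution.
Total: 1 + 4 + 1 = 6.

6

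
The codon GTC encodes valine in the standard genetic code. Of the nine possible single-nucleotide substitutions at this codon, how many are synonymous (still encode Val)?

Position 1: none → 0 synonymous.
Position 2: none → 0 synonymous.
Position 3: GTT, GTA, GTG → 3 synonymous.
Total: 0 + 0 + 3 = 3.

3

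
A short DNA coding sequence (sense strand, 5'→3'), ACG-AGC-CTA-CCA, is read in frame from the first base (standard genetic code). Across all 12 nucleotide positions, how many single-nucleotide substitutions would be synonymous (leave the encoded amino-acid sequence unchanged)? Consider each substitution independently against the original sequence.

Codon 1 (ACG, Thr): 3 synonymous substitutions.
Codon 2 (AGC, Ser): 1 synonymous substitution.
Codon 3 (CTA, Leu): 4 synonymous substitutions.
Codon 4 (CCA, Pro): 3 synonymous substitutions.
Total: 3 + 1 + 4 + 3 = 11.

11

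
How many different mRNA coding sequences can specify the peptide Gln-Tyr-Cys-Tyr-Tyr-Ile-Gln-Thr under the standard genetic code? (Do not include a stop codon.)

Gln: 2 codons.
Tyr: 2 codons.
Cys: 2 codons.
Tyr: 2 codons.
Tyr: 2 codons.
Ile: 3 codons.
Gln: 2 codons.
Thr: 4 codons.
2 × 2 × 2 × 2 × 2 × 3 × 2 × 4 = 768.

768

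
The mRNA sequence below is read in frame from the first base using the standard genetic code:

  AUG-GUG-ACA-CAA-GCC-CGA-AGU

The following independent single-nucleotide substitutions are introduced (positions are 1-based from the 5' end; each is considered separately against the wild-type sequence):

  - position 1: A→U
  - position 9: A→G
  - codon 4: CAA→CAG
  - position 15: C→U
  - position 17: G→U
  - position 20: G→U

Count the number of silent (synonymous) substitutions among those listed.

Codon 1: AUG (Met) → UUG (Leu) — missense.
Codon 3: ACA (Thr) → ACG (Thr) — synonymous.
Codon 4: CAA (Gln) → CAG (Gln) — synonymous.
Codon 5: GCC (Ala) → GCU (Ala) — synonymous.
Codon 6: CGA (Arg) → CUA (Leu) — missense.
Codon 7: AGU (Ser) → AUU (Ile) — missense.
Synonymous: 3 of 6.

3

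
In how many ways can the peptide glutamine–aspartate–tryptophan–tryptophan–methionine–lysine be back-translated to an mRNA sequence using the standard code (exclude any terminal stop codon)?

8

Gln: 2 codons.
Asp: 2 codons.
Trp: 1 codon.
Trp: 1 codon.
Met: 1 codon.
Lys: 2 codons.
2 × 2 × 1 × 1 × 1 × 2 = 8.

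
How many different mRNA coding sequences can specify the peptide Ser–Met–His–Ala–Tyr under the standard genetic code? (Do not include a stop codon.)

Ser: 6 codons.
Met: 1 codon.
His: 2 codons.
Ala: 4 codons.
Tyr: 2 codons.
6 × 1 × 2 × 4 × 2 = 96.

96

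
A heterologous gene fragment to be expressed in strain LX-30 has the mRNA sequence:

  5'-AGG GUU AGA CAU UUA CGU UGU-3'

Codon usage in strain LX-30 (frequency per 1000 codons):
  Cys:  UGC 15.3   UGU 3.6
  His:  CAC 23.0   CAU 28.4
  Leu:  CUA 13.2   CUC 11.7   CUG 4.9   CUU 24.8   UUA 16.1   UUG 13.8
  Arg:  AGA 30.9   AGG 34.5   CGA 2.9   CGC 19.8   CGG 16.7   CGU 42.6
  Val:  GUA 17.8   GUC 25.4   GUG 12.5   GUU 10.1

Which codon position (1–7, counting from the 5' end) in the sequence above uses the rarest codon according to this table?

7

Codon 1 AGG (Arg): 34.5 per 1000.
Codon 2 GUU (Val): 10.1 per 1000.
Codon 3 AGA (Arg): 30.9 per 1000.
Codon 4 CAU (His): 28.4 per 1000.
Codon 5 UUA (Leu): 16.1 per 1000.
Codon 6 CGU (Arg): 42.6 per 1000.
Codon 7 UGU (Cys): 3.6 per 1000.
Lowest frequency is 3.6 at codon 7.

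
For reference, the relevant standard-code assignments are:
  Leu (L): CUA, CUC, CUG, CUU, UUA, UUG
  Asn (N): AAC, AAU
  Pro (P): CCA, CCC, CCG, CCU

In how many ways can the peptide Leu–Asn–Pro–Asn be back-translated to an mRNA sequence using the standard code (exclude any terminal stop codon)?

Leu: 6 codons.
Asn: 2 codons.
Pro: 4 codons.
Asn: 2 codons.
6 × 2 × 4 × 2 = 96.

96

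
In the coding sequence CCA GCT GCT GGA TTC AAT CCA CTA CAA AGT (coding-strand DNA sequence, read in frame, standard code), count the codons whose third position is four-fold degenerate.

Codon 1 CCA (Pro): third position 4-fold.
Codon 2 GCT (Ala): third position 4-fold.
Codon 3 GCT (Ala): third position 4-fold.
Codon 4 GGA (Gly): third position 4-fold.
Codon 5 TTC (Phe): third position 2-fold.
Codon 6 AAT (Asn): third position 2-fold.
Codon 7 CCA (Pro): third position 4-fold.
Codon 8 CTA (Leu): third position 4-fold.
Codon 9 CAA (Gln): third position 2-fold.
Codon 10 AGT (Ser): third position 2-fold.
Four-fold degenerate third positions: 6.

6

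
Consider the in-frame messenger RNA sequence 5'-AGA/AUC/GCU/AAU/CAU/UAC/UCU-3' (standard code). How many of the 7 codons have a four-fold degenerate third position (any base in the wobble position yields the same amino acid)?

2

Codon 1 AGA (Arg): third position 2-fold.
Codon 2 AUC (Ile): third position 3-fold.
Codon 3 GCU (Ala): third position 4-fold.
Codon 4 AAU (Asn): third position 2-fold.
Codon 5 CAU (His): third position 2-fold.
Codon 6 UAC (Tyr): third position 2-fold.
Codon 7 UCU (Ser): third position 4-fold.
Four-fold degenerate third positions: 2.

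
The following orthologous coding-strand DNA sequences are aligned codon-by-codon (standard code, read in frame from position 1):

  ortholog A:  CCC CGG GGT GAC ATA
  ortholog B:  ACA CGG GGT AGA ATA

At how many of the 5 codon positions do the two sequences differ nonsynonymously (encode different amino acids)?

Codon 1: CCC Pro / ACA Thr — nonsynonymous.
Codon 2: CGG Arg / CGG Arg — identical.
Codon 3: GGT Gly / GGT Gly — identical.
Codon 4: GAC Asp / AGA Arg — nonsynonymous.
Codon 5: ATA Ile / ATA Ile — identical.
Nonsynonymous differences: 2.

2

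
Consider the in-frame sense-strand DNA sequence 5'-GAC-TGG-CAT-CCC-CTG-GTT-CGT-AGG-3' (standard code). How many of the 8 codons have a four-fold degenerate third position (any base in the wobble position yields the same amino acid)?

Codon 1 GAC (Asp): third position 2-fold.
Codon 2 TGG (Trp): third position 1-fold.
Codon 3 CAT (His): third position 2-fold.
Codon 4 CCC (Pro): third position 4-fold.
Codon 5 CTG (Leu): third position 4-fold.
Codon 6 GTT (Val): third position 4-fold.
Codon 7 CGT (Arg): third position 4-fold.
Codon 8 AGG (Arg): third position 2-fold.
Four-fold degenerate third positions: 4.

4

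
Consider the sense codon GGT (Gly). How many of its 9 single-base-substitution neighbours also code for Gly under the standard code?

3

Position 1: none → 0 synonymous.
Position 2: none → 0 synonymous.
Position 3: GGC, GGA, GGG → 3 synonymous.
Total: 0 + 0 + 3 = 3.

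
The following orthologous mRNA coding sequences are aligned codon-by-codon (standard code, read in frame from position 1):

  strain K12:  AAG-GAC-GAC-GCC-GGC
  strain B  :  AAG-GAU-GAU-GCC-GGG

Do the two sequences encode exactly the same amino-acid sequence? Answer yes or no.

Codon 1: AAG Lys / AAG Lys — identical.
Codon 2: GAC Asp / GAU Asp — synonymous.
Codon 3: GAC Asp / GAU Asp — synonymous.
Codon 4: GCC Ala / GCC Ala — identical.
Codon 5: GGC Gly / GGG Gly — synonymous.
Nonsynonymous differences: 0 → same protein.

yes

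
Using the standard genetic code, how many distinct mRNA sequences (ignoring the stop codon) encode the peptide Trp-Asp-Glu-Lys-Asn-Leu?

96

Trp: 1 codon.
Asp: 2 codons.
Glu: 2 codons.
Lys: 2 codons.
Asn: 2 codons.
Leu: 6 codons.
1 × 2 × 2 × 2 × 2 × 6 = 96.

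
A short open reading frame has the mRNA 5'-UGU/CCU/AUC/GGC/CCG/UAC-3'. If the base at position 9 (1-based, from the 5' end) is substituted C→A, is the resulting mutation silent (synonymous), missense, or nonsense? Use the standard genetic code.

silent

Position 9 falls in codon 3: AUC → Ile.
After the substitution the codon is AUA → Ile.
Both encode Ile, so the change is synonymous.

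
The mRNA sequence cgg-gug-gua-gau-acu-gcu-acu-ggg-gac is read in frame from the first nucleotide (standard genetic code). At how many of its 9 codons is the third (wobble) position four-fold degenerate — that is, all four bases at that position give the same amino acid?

7

Codon 1 CGG (Arg): third position 4-fold.
Codon 2 GUG (Val): third position 4-fold.
Codon 3 GUA (Val): third position 4-fold.
Codon 4 GAU (Asp): third position 2-fold.
Codon 5 ACU (Thr): third position 4-fold.
Codon 6 GCU (Ala): third position 4-fold.
Codon 7 ACU (Thr): third position 4-fold.
Codon 8 GGG (Gly): third position 4-fold.
Codon 9 GAC (Asp): third position 2-fold.
Four-fold degenerate third positions: 7.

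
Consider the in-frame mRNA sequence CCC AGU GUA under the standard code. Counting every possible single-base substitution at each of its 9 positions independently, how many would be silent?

Codon 1 (CCC, Pro): 3 synonymous substitutions.
Codon 2 (AGU, Ser): 1 synonymous substitution.
Codon 3 (GUA, Val): 3 synonymous substitutions.
Total: 3 + 1 + 3 = 7.

7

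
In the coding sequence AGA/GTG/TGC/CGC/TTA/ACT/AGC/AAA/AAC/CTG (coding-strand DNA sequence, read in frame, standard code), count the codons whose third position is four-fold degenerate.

4

Codon 1 AGA (Arg): third position 2-fold.
Codon 2 GTG (Val): third position 4-fold.
Codon 3 TGC (Cys): third position 2-fold.
Codon 4 CGC (Arg): third position 4-fold.
Codon 5 TTA (Leu): third position 2-fold.
Codon 6 ACT (Thr): third position 4-fold.
Codon 7 AGC (Ser): third position 2-fold.
Codon 8 AAA (Lys): third position 2-fold.
Codon 9 AAC (Asn): third position 2-fold.
Codon 10 CTG (Leu): third position 4-fold.
Four-fold degenerate third positions: 4.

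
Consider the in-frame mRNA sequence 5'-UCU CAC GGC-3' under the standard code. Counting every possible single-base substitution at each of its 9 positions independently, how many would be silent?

Codon 1 (UCU, Ser): 3 synonymous substitutions.
Codon 2 (CAC, His): 1 synonymous substitution.
Codon 3 (GGC, Gly): 3 synonymous substitutions.
Total: 3 + 1 + 3 = 7.

7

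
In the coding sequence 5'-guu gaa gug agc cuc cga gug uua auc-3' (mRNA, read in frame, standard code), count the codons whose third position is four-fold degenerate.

5

Codon 1 GUU (Val): third position 4-fold.
Codon 2 GAA (Glu): third position 2-fold.
Codon 3 GUG (Val): third position 4-fold.
Codon 4 AGC (Ser): third position 2-fold.
Codon 5 CUC (Leu): third position 4-fold.
Codon 6 CGA (Arg): third position 4-fold.
Codon 7 GUG (Val): third position 4-fold.
Codon 8 UUA (Leu): third position 2-fold.
Codon 9 AUC (Ile): third position 3-fold.
Four-fold degenerate third positions: 5.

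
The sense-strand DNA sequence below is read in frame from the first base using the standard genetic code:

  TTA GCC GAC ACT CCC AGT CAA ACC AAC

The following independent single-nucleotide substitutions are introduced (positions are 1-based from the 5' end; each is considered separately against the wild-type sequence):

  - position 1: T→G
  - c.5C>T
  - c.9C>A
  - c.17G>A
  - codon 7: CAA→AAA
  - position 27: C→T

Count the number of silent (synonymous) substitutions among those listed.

Codon 1: TTA (Leu) → GTA (Val) — missense.
Codon 2: GCC (Ala) → GTC (Val) — missense.
Codon 3: GAC (Asp) → GAA (Glu) — missense.
Codon 6: AGT (Ser) → AAT (Asn) — missense.
Codon 7: CAA (Gln) → AAA (Lys) — missense.
Codon 9: AAC (Asn) → AAT (Asn) — synonymous.
Synonymous: 1 of 6.

1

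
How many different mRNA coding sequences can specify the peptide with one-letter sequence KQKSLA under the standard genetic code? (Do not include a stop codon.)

Lys: 2 codons.
Gln: 2 codons.
Lys: 2 codons.
Ser: 6 codons.
Leu: 6 codons.
Ala: 4 codons.
2 × 2 × 2 × 6 × 6 × 4 = 1152.

1152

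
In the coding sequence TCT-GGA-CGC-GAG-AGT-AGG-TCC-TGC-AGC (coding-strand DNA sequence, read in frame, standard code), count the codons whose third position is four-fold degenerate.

Codon 1 TCT (Ser): third position 4-fold.
Codon 2 GGA (Gly): third position 4-fold.
Codon 3 CGC (Arg): third position 4-fold.
Codon 4 GAG (Glu): third position 2-fold.
Codon 5 AGT (Ser): third position 2-fold.
Codon 6 AGG (Arg): third position 2-fold.
Codon 7 TCC (Ser): third position 4-fold.
Codon 8 TGC (Cys): third position 2-fold.
Codon 9 AGC (Ser): third position 2-fold.
Four-fold degenerate third positions: 4.

4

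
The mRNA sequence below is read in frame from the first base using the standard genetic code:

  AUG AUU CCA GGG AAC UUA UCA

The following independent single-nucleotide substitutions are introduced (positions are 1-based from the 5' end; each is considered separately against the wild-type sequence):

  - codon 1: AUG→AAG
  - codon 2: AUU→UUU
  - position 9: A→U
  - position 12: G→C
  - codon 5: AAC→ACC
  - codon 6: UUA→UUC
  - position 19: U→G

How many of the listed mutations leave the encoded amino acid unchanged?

Codon 1: AUG (Met) → AAG (Lys) — missense.
Codon 2: AUU (Ile) → UUU (Phe) — missense.
Codon 3: CCA (Pro) → CCU (Pro) — synonymous.
Codon 4: GGG (Gly) → GGC (Gly) — synonymous.
Codon 5: AAC (Asn) → ACC (Thr) — missense.
Codon 6: UUA (Leu) → UUC (Phe) — missense.
Codon 7: UCA (Ser) → GCA (Ala) — missense.
Synonymous: 2 of 7.

2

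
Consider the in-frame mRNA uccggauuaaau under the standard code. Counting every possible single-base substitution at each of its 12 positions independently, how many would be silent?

Codon 1 (UCC, Ser): 3 synonymous substitutions.
Codon 2 (GGA, Gly): 3 synonymous substitutions.
Codon 3 (UUA, Leu): 2 synonymous substitutions.
Codon 4 (AAU, Asn): 1 synonymous substitution.
Total: 3 + 3 + 2 + 1 = 9.

9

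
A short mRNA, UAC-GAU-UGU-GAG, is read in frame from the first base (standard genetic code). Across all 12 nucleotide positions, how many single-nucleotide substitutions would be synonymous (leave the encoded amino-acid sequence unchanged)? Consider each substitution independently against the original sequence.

4

Codon 1 (UAC, Tyr): 1 synonymous substitution.
Codon 2 (GAU, Asp): 1 synonymous substitution.
Codon 3 (UGU, Cys): 1 synonymous substitution.
Codon 4 (GAG, Glu): 1 synonymous substitution.
Total: 1 + 1 + 1 + 1 = 4.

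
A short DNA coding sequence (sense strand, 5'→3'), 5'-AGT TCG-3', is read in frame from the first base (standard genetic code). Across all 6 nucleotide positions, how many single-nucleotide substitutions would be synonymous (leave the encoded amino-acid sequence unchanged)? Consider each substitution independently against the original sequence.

Codon 1 (AGT, Ser): 1 synonymous substitution.
Codon 2 (TCG, Ser): 3 synonymous substitutions.
Total: 1 + 3 = 4.

4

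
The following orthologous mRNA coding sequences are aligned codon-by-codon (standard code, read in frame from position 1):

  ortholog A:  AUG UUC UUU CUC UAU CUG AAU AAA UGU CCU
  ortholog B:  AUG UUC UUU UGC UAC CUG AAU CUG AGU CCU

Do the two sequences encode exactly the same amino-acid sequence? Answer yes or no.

no

Codon 1: AUG Met / AUG Met — identical.
Codon 2: UUC Phe / UUC Phe — identical.
Codon 3: UUU Phe / UUU Phe — identical.
Codon 4: CUC Leu / UGC Cys — nonsynonymous.
Codon 5: UAU Tyr / UAC Tyr — synonymous.
Codon 6: CUG Leu / CUG Leu — identical.
Codon 7: AAU Asn / AAU Asn — identical.
Codon 8: AAA Lys / CUG Leu — nonsynonymous.
Codon 9: UGU Cys / AGU Ser — nonsynonymous.
Codon 10: CCU Pro / CCU Pro — identical.
Nonsynonymous differences: 3 → different protein.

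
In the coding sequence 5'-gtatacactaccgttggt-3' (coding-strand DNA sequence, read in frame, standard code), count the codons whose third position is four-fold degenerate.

Codon 1 GTA (Val): third position 4-fold.
Codon 2 TAC (Tyr): third position 2-fold.
Codon 3 ACT (Thr): third position 4-fold.
Codon 4 ACC (Thr): third position 4-fold.
Codon 5 GTT (Val): third position 4-fold.
Codon 6 GGT (Gly): third position 4-fold.
Four-fold degenerate third positions: 5.

5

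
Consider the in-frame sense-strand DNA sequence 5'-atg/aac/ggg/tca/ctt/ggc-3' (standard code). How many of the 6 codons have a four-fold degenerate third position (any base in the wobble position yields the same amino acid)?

4

Codon 1 ATG (Met): third position 1-fold.
Codon 2 AAC (Asn): third position 2-fold.
Codon 3 GGG (Gly): third position 4-fold.
Codon 4 TCA (Ser): third position 4-fold.
Codon 5 CTT (Leu): third position 4-fold.
Codon 6 GGC (Gly): third position 4-fold.
Four-fold degenerate third positions: 4.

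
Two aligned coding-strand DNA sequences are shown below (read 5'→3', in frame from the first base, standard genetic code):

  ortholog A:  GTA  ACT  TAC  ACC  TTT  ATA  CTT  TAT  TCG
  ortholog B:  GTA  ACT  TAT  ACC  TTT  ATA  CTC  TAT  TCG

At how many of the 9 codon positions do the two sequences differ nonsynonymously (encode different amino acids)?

0

Codon 1: GTA Val / GTA Val — identical.
Codon 2: ACT Thr / ACT Thr — identical.
Codon 3: TAC Tyr / TAT Tyr — synonymous.
Codon 4: ACC Thr / ACC Thr — identical.
Codon 5: TTT Phe / TTT Phe — identical.
Codon 6: ATA Ile / ATA Ile — identical.
Codon 7: CTT Leu / CTC Leu — synonymous.
Codon 8: TAT Tyr / TAT Tyr — identical.
Codon 9: TCG Ser / TCG Ser — identical.
Nonsynonymous differences: 0.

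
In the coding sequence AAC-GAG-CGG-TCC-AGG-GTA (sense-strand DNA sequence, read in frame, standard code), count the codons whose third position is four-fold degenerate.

Codon 1 AAC (Asn): third position 2-fold.
Codon 2 GAG (Glu): third position 2-fold.
Codon 3 CGG (Arg): third position 4-fold.
Codon 4 TCC (Ser): third position 4-fold.
Codon 5 AGG (Arg): third position 2-fold.
Codon 6 GTA (Val): third position 4-fold.
Four-fold degenerate third positions: 3.

3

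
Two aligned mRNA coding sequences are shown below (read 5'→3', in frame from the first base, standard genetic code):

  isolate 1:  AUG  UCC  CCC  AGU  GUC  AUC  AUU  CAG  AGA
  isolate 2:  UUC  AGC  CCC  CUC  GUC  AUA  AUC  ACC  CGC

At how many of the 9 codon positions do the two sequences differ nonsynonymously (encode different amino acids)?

3

Codon 1: AUG Met / UUC Phe — nonsynonymous.
Codon 2: UCC Ser / AGC Ser — synonymous.
Codon 3: CCC Pro / CCC Pro — identical.
Codon 4: AGU Ser / CUC Leu — nonsynonymous.
Codon 5: GUC Val / GUC Val — identical.
Codon 6: AUC Ile / AUA Ile — synonymous.
Codon 7: AUU Ile / AUC Ile — synonymous.
Codon 8: CAG Gln / ACC Thr — nonsynonymous.
Codon 9: AGA Arg / CGC Arg — synonymous.
Nonsynonymous differences: 3.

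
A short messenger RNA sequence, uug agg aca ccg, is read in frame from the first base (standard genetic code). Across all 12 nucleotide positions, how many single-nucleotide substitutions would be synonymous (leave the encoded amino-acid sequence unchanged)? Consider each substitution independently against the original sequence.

10

Codon 1 (UUG, Leu): 2 synonymous substitutions.
Codon 2 (AGG, Arg): 2 synonymous substitutions.
Codon 3 (ACA, Thr): 3 synonymous substitutions.
Codon 4 (CCG, Pro): 3 synonymous substitutions.
Total: 2 + 2 + 3 + 3 = 10.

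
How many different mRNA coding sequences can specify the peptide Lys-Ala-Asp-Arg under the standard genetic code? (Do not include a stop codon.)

Lys: 2 codons.
Ala: 4 codons.
Asp: 2 codons.
Arg: 6 codons.
2 × 4 × 2 × 6 = 96.

96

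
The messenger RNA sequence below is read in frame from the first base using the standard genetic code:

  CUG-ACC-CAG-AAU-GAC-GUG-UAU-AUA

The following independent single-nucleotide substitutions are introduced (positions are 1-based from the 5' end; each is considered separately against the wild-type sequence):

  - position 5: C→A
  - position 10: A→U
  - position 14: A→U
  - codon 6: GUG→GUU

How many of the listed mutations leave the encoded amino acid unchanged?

1

Codon 2: ACC (Thr) → AAC (Asn) — missense.
Codon 4: AAU (Asn) → UAU (Tyr) — missense.
Codon 5: GAC (Asp) → GUC (Val) — missense.
Codon 6: GUG (Val) → GUU (Val) — synonymous.
Synonymous: 1 of 4.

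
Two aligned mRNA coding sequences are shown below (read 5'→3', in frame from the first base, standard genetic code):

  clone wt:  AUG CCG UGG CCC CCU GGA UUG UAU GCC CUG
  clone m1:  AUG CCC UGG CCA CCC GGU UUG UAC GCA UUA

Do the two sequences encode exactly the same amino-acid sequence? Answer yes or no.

yes

Codon 1: AUG Met / AUG Met — identical.
Codon 2: CCG Pro / CCC Pro — synonymous.
Codon 3: UGG Trp / UGG Trp — identical.
Codon 4: CCC Pro / CCA Pro — synonymous.
Codon 5: CCU Pro / CCC Pro — synonymous.
Codon 6: GGA Gly / GGU Gly — synonymous.
Codon 7: UUG Leu / UUG Leu — identical.
Codon 8: UAU Tyr / UAC Tyr — synonymous.
Codon 9: GCC Ala / GCA Ala — synonymous.
Codon 10: CUG Leu / UUA Leu — synonymous.
Nonsynonymous differences: 0 → same protein.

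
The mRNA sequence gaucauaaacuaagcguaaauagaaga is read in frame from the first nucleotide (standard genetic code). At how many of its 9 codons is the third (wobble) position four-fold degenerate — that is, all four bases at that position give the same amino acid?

2

Codon 1 GAU (Asp): third position 2-fold.
Codon 2 CAU (His): third position 2-fold.
Codon 3 AAA (Lys): third position 2-fold.
Codon 4 CUA (Leu): third position 4-fold.
Codon 5 AGC (Ser): third position 2-fold.
Codon 6 GUA (Val): third position 4-fold.
Codon 7 AAU (Asn): third position 2-fold.
Codon 8 AGA (Arg): third position 2-fold.
Codon 9 AGA (Arg): third position 2-fold.
Four-fold degenerate third positions: 2.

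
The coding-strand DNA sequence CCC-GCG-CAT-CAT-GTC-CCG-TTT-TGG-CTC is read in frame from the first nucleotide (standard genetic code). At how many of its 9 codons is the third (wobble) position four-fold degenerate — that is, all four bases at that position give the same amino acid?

Codon 1 CCC (Pro): third position 4-fold.
Codon 2 GCG (Ala): third position 4-fold.
Codon 3 CAT (His): third position 2-fold.
Codon 4 CAT (His): third position 2-fold.
Codon 5 GTC (Val): third position 4-fold.
Codon 6 CCG (Pro): third position 4-fold.
Codon 7 TTT (Phe): third position 2-fold.
Codon 8 TGG (Trp): third position 1-fold.
Codon 9 CTC (Leu): third position 4-fold.
Four-fold degenerate third positions: 5.

5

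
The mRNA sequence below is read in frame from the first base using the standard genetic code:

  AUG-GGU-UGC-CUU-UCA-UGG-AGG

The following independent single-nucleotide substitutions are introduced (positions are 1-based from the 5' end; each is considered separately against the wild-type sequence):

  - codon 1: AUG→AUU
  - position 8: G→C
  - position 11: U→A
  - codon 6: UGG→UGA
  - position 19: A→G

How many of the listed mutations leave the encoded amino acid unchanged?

Codon 1: AUG (Met) → AUU (Ile) — missense.
Codon 3: UGC (Cys) → UCC (Ser) — missense.
Codon 4: CUU (Leu) → CAU (His) — missense.
Codon 6: UGG (Trp) → UGA (Stop) — nonsense.
Codon 7: AGG (Arg) → GGG (Gly) — missense.
Synonymous: 0 of 5.

0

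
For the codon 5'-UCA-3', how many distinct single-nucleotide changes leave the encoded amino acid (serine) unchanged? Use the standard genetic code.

3

Position 1: none → 0 synonymous.
Position 2: none → 0 synonymous.
Position 3: UCU, UCC, UCG → 3 synonymous.
Total: 0 + 0 + 3 = 3.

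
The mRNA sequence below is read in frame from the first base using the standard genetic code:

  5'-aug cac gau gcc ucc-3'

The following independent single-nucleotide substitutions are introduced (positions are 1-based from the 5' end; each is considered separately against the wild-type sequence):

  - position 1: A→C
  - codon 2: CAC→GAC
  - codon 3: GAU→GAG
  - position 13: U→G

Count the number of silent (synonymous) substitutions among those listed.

0

Codon 1: AUG (Met) → CUG (Leu) — missense.
Codon 2: CAC (His) → GAC (Asp) — missense.
Codon 3: GAU (Asp) → GAG (Glu) — missense.
Codon 5: UCC (Ser) → GCC (Ala) — missense.
Synonymous: 0 of 4.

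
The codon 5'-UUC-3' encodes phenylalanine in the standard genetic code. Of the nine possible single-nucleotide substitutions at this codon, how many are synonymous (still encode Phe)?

Position 1: none → 0 synonymous.
Position 2: none → 0 synonymous.
Position 3: UUU → 1 synonymous.
Total: 0 + 0 + 1 = 1.

1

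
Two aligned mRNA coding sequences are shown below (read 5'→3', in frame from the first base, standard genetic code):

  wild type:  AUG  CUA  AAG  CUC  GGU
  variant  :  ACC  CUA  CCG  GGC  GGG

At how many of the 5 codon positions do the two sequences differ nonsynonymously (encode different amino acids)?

3

Codon 1: AUG Met / ACC Thr — nonsynonymous.
Codon 2: CUA Leu / CUA Leu — identical.
Codon 3: AAG Lys / CCG Pro — nonsynonymous.
Codon 4: CUC Leu / GGC Gly — nonsynonymous.
Codon 5: GGU Gly / GGG Gly — synonymous.
Nonsynonymous differences: 3.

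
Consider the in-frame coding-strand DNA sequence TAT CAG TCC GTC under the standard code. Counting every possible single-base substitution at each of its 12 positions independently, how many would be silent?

8

Codon 1 (TAT, Tyr): 1 synonymous substitution.
Codon 2 (CAG, Gln): 1 synonymous substitution.
Codon 3 (TCC, Ser): 3 synonymous substitutions.
Codon 4 (GTC, Val): 3 synonymous substitutions.
Total: 1 + 1 + 3 + 3 = 8.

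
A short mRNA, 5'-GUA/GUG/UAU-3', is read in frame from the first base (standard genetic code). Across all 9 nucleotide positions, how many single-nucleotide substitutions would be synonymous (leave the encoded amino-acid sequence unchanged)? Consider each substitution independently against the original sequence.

7

Codon 1 (GUA, Val): 3 synonymous substitutions.
Codon 2 (GUG, Val): 3 synonymous substitutions.
Codon 3 (UAU, Tyr): 1 synonymous substitution.
Total: 3 + 3 + 1 = 7.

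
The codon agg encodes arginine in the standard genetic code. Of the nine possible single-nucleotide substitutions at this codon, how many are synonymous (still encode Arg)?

Position 1: CGG → 1 synonymous.
Position 2: none → 0 synonymous.
Position 3: AGA → 1 synonymous.
Total: 1 + 0 + 1 = 2.

2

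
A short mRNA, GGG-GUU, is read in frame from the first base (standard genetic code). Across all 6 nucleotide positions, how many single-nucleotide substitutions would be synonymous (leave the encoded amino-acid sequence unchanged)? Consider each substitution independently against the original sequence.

Codon 1 (GGG, Gly): 3 synonymous substitutions.
Codon 2 (GUU, Val): 3 synonymous substitutions.
Total: 3 + 3 = 6.

6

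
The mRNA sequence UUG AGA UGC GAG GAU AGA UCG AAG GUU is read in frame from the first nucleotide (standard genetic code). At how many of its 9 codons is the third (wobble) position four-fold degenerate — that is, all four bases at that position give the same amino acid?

Codon 1 UUG (Leu): third position 2-fold.
Codon 2 AGA (Arg): third position 2-fold.
Codon 3 UGC (Cys): third position 2-fold.
Codon 4 GAG (Glu): third position 2-fold.
Codon 5 GAU (Asp): third position 2-fold.
Codon 6 AGA (Arg): third position 2-fold.
Codon 7 UCG (Ser): third position 4-fold.
Codon 8 AAG (Lys): third position 2-fold.
Codon 9 GUU (Val): third position 4-fold.
Four-fold degenerate third positions: 2.

2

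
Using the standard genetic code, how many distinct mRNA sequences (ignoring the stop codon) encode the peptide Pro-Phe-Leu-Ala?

Pro: 4 codons.
Phe: 2 codons.
Leu: 6 codons.
Ala: 4 codons.
4 × 2 × 6 × 4 = 192.

192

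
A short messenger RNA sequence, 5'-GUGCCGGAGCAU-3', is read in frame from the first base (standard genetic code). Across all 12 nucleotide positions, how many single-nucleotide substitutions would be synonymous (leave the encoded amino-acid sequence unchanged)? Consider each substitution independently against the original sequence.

8

Codon 1 (GUG, Val): 3 synonymous substitutions.
Codon 2 (CCG, Pro): 3 synonymous substitutions.
Codon 3 (GAG, Glu): 1 synonymous substitution.
Codon 4 (CAU, His): 1 synonymous substitution.
Total: 3 + 3 + 1 + 1 = 8.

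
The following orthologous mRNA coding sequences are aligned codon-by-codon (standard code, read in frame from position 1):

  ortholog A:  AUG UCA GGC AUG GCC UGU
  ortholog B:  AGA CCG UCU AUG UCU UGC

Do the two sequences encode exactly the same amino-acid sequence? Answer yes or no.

no

Codon 1: AUG Met / AGA Arg — nonsynonymous.
Codon 2: UCA Ser / CCG Pro — nonsynonymous.
Codon 3: GGC Gly / UCU Ser — nonsynonymous.
Codon 4: AUG Met / AUG Met — identical.
Codon 5: GCC Ala / UCU Ser — nonsynonymous.
Codon 6: UGU Cys / UGC Cys — synonymous.
Nonsynonymous differences: 4 → different protein.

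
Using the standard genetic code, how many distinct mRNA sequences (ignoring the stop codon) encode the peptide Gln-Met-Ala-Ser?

Gln: 2 codons.
Met: 1 codon.
Ala: 4 codons.
Ser: 6 codons.
2 × 1 × 4 × 6 = 48.

48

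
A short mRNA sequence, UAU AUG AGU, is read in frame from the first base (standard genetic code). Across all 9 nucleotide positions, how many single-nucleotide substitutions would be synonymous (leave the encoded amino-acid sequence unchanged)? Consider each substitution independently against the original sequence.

Codon 1 (UAU, Tyr): 1 synonymous substitution.
Codon 2 (AUG, Met): 0 synonymous substitutions.
Codon 3 (AGU, Ser): 1 synonymous substitution.
Total: 1 + 0 + 1 = 2.

2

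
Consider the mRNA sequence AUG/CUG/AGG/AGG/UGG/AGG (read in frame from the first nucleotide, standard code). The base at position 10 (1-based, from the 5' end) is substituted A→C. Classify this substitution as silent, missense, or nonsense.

silent

Position 10 falls in codon 4: AGG → Arg.
After the substitution the codon is CGG → Arg.
Both encode Arg, so the change is synonymous.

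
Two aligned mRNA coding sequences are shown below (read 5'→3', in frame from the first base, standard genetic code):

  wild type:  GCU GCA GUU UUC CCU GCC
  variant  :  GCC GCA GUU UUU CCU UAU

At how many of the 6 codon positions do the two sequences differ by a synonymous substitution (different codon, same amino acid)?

Codon 1: GCU Ala / GCC Ala — synonymous.
Codon 2: GCA Ala / GCA Ala — identical.
Codon 3: GUU Val / GUU Val — identical.
Codon 4: UUC Phe / UUU Phe — synonymous.
Codon 5: CCU Pro / CCU Pro — identical.
Codon 6: GCC Ala / UAU Tyr — nonsynonymous.
Synonymous differences: 2.

2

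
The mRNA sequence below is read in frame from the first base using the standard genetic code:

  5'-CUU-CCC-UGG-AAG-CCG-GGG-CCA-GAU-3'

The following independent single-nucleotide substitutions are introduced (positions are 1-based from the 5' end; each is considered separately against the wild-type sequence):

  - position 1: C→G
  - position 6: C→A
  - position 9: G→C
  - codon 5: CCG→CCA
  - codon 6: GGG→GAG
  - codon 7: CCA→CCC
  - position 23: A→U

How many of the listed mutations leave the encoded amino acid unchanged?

Codon 1: CUU (Leu) → GUU (Val) — missense.
Codon 2: CCC (Pro) → CCA (Pro) — synonymous.
Codon 3: UGG (Trp) → UGC (Cys) — missense.
Codon 5: CCG (Pro) → CCA (Pro) — synonymous.
Codon 6: GGG (Gly) → GAG (Glu) — missense.
Codon 7: CCA (Pro) → CCC (Pro) — synonymous.
Codon 8: GAU (Asp) → GUU (Val) — missense.
Synonymous: 3 of 7.

3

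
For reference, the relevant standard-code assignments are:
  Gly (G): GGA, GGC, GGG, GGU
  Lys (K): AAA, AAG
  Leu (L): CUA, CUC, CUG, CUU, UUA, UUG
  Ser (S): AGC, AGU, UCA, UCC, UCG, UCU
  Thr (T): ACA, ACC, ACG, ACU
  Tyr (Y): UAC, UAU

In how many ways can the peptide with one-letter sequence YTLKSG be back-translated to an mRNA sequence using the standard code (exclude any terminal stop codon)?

2304

Tyr: 2 codons.
Thr: 4 codons.
Leu: 6 codons.
Lys: 2 codons.
Ser: 6 codons.
Gly: 4 codons.
2 × 4 × 6 × 2 × 6 × 4 = 2304.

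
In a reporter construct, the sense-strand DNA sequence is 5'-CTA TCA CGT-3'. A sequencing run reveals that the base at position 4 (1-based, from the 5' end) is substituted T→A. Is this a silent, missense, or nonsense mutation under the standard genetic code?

Position 4 falls in codon 2: TCA → Ser.
After the substitution the codon is ACA → Thr.
Ser ≠ Thr, so this is a missense mutation.

missense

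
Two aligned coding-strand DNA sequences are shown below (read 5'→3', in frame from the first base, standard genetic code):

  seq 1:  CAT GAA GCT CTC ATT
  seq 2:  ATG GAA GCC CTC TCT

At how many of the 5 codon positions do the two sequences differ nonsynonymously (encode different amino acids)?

2

Codon 1: CAT His / ATG Met — nonsynonymous.
Codon 2: GAA Glu / GAA Glu — identical.
Codon 3: GCT Ala / GCC Ala — synonymous.
Codon 4: CTC Leu / CTC Leu — identical.
Codon 5: ATT Ile / TCT Ser — nonsynonymous.
Nonsynonymous differences: 2.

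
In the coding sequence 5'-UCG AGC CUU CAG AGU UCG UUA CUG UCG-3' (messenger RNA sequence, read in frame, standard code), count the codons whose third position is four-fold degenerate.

Codon 1 UCG (Ser): third position 4-fold.
Codon 2 AGC (Ser): third position 2-fold.
Codon 3 CUU (Leu): third position 4-fold.
Codon 4 CAG (Gln): third position 2-fold.
Codon 5 AGU (Ser): third position 2-fold.
Codon 6 UCG (Ser): third position 4-fold.
Codon 7 UUA (Leu): third position 2-fold.
Codon 8 CUG (Leu): third position 4-fold.
Codon 9 UCG (Ser): third position 4-fold.
Four-fold degenerate third positions: 5.

5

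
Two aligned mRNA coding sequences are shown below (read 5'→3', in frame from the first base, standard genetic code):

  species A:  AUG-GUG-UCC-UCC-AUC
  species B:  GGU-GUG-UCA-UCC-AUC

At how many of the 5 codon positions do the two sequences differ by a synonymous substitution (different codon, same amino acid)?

1

Codon 1: AUG Met / GGU Gly — nonsynonymous.
Codon 2: GUG Val / GUG Val — identical.
Codon 3: UCC Ser / UCA Ser — synonymous.
Codon 4: UCC Ser / UCC Ser — identical.
Codon 5: AUC Ile / AUC Ile — identical.
Synonymous differences: 1.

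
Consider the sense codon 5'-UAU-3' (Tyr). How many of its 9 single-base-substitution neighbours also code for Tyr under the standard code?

1

Position 1: none → 0 synonymous.
Position 2: none → 0 synonymous.
Position 3: UAC → 1 synonymous.
Total: 0 + 0 + 1 = 1.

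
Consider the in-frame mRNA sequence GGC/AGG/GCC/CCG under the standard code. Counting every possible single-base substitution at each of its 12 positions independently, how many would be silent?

11

Codon 1 (GGC, Gly): 3 synonymous substitutions.
Codon 2 (AGG, Arg): 2 synonymous substitutions.
Codon 3 (GCC, Ala): 3 synonymous substitutions.
Codon 4 (CCG, Pro): 3 synonymous substitutions.
Total: 3 + 2 + 3 + 3 = 11.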